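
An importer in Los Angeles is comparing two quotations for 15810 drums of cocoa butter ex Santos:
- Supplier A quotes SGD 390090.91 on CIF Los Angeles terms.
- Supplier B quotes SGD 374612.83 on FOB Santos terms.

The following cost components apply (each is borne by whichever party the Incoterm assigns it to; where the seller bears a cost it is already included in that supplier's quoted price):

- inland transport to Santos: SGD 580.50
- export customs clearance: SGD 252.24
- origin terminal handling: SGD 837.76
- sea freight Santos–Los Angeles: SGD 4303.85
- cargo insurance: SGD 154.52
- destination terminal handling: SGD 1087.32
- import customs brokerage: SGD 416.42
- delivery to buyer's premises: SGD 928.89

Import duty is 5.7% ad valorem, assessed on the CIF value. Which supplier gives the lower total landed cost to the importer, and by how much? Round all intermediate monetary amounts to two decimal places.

Supplier A (CIF):
The CIF price already equals the CIF value: 390090.91
Import duty = 390090.91 × 5.7% = 22235.18
Buyer bears (A): 1087.32 + 416.42 + 928.89 = 2432.63
Landed cost (A) = invoice 390090.91 + 2432.63 + duty 22235.18 = 414758.72
Supplier B (FOB):
CIF value = FOB price + freight + insurance = 374612.83 + 4303.85 + 154.52 = 379071.20
Import duty = 379071.20 × 5.7% = 21607.06
Buyer bears (B): 4303.85 + 154.52 + 1087.32 + 416.42 + 928.89 = 6891.00
Landed cost (B) = invoice 374612.83 + 6891.00 + duty 21607.06 = 403110.89
Difference = |414758.72 − 403110.89| = 11647.83

Supplier B is cheaper by SGD 11647.83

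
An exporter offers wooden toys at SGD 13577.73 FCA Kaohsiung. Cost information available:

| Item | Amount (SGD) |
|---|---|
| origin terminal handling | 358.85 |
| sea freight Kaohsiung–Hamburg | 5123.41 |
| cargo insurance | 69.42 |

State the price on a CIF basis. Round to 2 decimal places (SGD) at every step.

CIF price: SGD 19129.41

From FCA to CIF, the seller additionally bears: origin terminal, freight, insurance.
CIF price = 13577.73 + 358.85 + 5123.41 + 69.42 = 19129.41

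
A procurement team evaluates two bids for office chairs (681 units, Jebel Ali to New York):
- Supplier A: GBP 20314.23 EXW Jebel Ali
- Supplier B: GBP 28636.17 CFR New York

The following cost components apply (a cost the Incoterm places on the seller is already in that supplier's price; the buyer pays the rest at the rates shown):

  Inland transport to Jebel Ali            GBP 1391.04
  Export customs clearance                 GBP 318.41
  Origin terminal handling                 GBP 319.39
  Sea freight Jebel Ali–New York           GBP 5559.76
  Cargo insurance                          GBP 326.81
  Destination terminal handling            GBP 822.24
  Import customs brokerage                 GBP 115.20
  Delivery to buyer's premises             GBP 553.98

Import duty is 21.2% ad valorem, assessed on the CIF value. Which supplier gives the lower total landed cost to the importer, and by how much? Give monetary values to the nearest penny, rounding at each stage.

Supplier A (EXW):
CIF value = EXW price + inland to port + export clearance + origin terminal + freight + insurance = 20314.23 + 1391.04 + 318.41 + 319.39 + 5559.76 + 326.81 = 28229.64
Import duty = 28229.64 × 21.2% = 5984.68
Buyer bears (A): 1391.04 + 318.41 + 319.39 + 5559.76 + 326.81 + 822.24 + 115.20 + 553.98 = 9406.83
Landed cost (A) = invoice 20314.23 + 9406.83 + duty 5984.68 = 35705.74
Supplier B (CFR):
CIF value = CFR price + insurance = 28636.17 + 326.81 = 28962.98
Import duty = 28962.98 × 21.2% = 6140.15
Buyer bears (B): 326.81 + 822.24 + 115.20 + 553.98 = 1818.23
Landed cost (B) = invoice 28636.17 + 1818.23 + duty 6140.15 = 36594.55
Difference = |35705.74 − 36594.55| = 888.81

Supplier A is cheaper by GBP 888.81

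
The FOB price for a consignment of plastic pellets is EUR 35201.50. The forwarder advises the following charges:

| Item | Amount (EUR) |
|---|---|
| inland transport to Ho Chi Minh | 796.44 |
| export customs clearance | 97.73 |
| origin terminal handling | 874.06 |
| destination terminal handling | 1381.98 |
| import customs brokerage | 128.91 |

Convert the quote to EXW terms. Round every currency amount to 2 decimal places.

Not relevant to the conversion: destination terminal, brokerage — on the buyer under both terms; not part of either seller's price.
From FOB to EXW, the seller no longer bears: inland to port, export clearance, origin terminal.
EXW price = 35201.50 − 796.44 − 97.73 − 874.06 = 33433.27

EXW price: EUR 33433.27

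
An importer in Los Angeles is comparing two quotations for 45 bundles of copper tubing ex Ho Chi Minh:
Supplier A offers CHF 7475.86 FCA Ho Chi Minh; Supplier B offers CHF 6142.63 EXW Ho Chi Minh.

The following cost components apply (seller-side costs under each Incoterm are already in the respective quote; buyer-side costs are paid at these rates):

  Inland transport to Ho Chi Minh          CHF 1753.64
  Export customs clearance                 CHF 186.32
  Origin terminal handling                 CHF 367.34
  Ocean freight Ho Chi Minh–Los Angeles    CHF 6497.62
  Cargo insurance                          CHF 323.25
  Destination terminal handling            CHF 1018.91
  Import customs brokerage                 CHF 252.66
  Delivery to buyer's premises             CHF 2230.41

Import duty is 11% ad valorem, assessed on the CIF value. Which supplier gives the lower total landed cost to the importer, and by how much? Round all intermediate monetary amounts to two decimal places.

Supplier A (FCA):
CIF value = FCA price + origin terminal + freight + insurance = 7475.86 + 367.34 + 6497.62 + 323.25 = 14664.07
Import duty = 14664.07 × 11% = 1613.05
Buyer bears (A): 367.34 + 6497.62 + 323.25 + 1018.91 + 252.66 + 2230.41 = 10690.19
Landed cost (A) = invoice 7475.86 + 10690.19 + duty 1613.05 = 19779.10
Supplier B (EXW):
CIF value = EXW price + inland to port + export clearance + origin terminal + freight + insurance = 6142.63 + 1753.64 + 186.32 + 367.34 + 6497.62 + 323.25 = 15270.80
Import duty = 15270.80 × 11% = 1679.79
Buyer bears (B): 1753.64 + 186.32 + 367.34 + 6497.62 + 323.25 + 1018.91 + 252.66 + 2230.41 = 12630.15
Landed cost (B) = invoice 6142.63 + 12630.15 + duty 1679.79 = 20452.57
Difference = |19779.10 − 20452.57| = 673.47

Supplier A is cheaper by CHF 673.47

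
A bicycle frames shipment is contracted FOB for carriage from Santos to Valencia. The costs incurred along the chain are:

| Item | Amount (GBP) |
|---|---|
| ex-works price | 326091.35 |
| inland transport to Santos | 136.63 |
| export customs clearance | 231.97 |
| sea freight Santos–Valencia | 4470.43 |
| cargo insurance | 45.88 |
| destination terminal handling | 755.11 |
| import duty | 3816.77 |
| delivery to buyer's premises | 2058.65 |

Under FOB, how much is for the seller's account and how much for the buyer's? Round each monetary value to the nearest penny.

FOB: the seller bears costs until goods are on board at the origin port; the buyer bears freight, insurance and all costs thereafter.
Seller's account: goods 326091.35 + inland to port 136.63 + export clearance 231.97 = 326459.95
Buyer's account: freight 4470.43 + insurance 45.88 + destination terminal 755.11 + duty 3816.77 + delivery 2058.65 = 11146.84

Seller: GBP 326459.95; buyer: GBP 11146.84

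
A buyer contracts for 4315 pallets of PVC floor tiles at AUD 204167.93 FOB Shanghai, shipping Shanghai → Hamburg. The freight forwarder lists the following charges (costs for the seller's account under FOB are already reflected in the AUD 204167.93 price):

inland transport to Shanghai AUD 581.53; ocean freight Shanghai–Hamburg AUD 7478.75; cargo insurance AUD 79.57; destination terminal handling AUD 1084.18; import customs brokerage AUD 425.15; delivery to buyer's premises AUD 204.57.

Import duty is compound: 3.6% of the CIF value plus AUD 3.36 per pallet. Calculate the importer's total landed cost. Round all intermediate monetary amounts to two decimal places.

FOB: the seller bears costs until goods are on board at the origin port; the buyer bears freight, insurance and all costs thereafter.
Already in the invoice (seller's account under FOB): inland to port — exclude.
CIF value = FOB price + freight + insurance = 204167.93 + 7478.75 + 79.57 = 211726.25
Ad valorem component: 211726.25 × 3.6% = 7622.15
Specific component: 4315 × 3.36 = 14498.40
Import duty = 7622.15 + 14498.40 = 22120.55
Buyer bears: freight 7478.75 + insurance 79.57 + destination terminal 1084.18 + brokerage 425.15 + delivery 204.57 + duty 22120.55 = 31392.77
Landed cost = invoice 204167.93 + 31392.77 = 235560.70

Total landed cost: AUD 235560.70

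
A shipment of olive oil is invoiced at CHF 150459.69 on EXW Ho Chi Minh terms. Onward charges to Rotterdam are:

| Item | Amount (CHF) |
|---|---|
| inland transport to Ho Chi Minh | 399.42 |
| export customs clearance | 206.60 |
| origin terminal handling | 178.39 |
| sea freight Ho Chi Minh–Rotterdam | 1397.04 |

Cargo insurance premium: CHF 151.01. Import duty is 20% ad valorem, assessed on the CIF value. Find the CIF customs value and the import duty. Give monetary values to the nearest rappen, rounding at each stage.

CIF value: CHF 152792.15; import duty: CHF 30558.43

CIF = EXW price + pre-shipment costs + freight + insurance
CIF = 150459.69 + 399.42 + 206.60 + 178.39 + 1397.04 + 151.01 = 152792.15
Import duty = 152792.15 × 20% = 30558.43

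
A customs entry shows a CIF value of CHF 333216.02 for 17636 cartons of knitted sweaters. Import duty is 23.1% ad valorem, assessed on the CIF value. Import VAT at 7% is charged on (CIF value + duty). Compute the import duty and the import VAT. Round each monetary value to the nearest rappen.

Import duty: CHF 76972.90; import VAT: CHF 28713.22

Import duty = 333216.02 × 23.1% = 76972.90
VAT base = CIF + duty = 333216.02 + 76972.90 = 410188.92
Import VAT = 410188.92 × 7% = 28713.22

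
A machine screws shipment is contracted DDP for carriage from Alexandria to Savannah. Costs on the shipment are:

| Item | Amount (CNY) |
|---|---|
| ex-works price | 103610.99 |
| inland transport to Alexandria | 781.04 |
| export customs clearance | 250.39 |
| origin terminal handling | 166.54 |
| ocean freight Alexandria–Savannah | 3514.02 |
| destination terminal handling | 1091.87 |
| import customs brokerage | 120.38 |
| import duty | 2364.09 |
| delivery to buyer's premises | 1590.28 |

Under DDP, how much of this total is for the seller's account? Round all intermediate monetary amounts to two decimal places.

DDP: the seller bears all costs including import duty.
Seller's account: goods 103610.99 + inland to port 781.04 + export clearance 250.39 + origin terminal 166.54 + freight 3514.02 + destination terminal 1091.87 + brokerage 120.38 + duty 2364.09 + delivery 1590.28 = 113489.60
Buyer's account: 0.00

Seller's account: CNY 113489.60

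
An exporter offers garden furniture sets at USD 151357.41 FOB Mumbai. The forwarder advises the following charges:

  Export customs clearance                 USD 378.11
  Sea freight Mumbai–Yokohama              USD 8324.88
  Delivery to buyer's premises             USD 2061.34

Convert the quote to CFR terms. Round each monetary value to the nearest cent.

CFR price: USD 159682.29

Not relevant to the conversion: export clearance — on the seller under both FOB and CFR; already in the FOB price and stays in the CFR price. delivery — on the buyer under both terms; not part of either seller's price.
From FOB to CFR, the seller additionally bears: freight.
CFR price = 151357.41 + 8324.88 = 159682.29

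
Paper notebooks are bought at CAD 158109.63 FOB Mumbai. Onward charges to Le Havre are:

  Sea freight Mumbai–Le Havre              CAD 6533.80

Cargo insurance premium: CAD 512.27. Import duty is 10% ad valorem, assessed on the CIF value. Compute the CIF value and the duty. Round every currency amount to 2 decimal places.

CIF = FOB price + freight + insurance
CIF = 158109.63 + 6533.80 + 512.27 = 165155.70
Import duty = 165155.70 × 10% = 16515.57

CIF value: CAD 165155.70; import duty: CAD 16515.57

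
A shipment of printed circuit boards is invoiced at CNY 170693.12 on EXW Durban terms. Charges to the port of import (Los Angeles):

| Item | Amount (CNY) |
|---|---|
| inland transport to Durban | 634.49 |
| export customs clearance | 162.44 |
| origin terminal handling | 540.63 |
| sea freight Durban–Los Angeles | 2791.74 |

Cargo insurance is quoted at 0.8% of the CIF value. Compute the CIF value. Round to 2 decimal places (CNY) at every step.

Let C be the CIF value. C = EXW price + pre-shipment costs + freight + 0.8% × C
C − 0.8% × C = 170693.12 + 634.49 + 162.44 + 540.63 + 2791.74
0.992 × C = 174822.42
C = 174822.42 / 0.992 = 176232.28
Insurance premium = 0.8% × 176232.28 = 1409.86

CIF value: CNY 176232.28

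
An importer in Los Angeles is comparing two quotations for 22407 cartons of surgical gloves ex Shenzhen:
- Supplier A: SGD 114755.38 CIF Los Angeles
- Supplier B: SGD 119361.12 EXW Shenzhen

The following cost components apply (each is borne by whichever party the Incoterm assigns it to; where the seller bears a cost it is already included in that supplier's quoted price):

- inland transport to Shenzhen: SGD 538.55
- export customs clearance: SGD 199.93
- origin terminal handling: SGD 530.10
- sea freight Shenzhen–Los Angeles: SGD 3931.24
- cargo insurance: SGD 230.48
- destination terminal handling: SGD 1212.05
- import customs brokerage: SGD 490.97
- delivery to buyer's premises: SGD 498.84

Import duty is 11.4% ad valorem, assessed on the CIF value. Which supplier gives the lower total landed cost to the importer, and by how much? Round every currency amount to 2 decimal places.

Supplier A is cheaper by SGD 11180.15

Supplier A (CIF):
The CIF price already equals the CIF value: 114755.38
Import duty = 114755.38 × 11.4% = 13082.11
Buyer bears (A): 1212.05 + 490.97 + 498.84 = 2201.86
Landed cost (A) = invoice 114755.38 + 2201.86 + duty 13082.11 = 130039.35
Supplier B (EXW):
CIF value = EXW price + inland to port + export clearance + origin terminal + freight + insurance = 119361.12 + 538.55 + 199.93 + 530.10 + 3931.24 + 230.48 = 124791.42
Import duty = 124791.42 × 11.4% = 14226.22
Buyer bears (B): 538.55 + 199.93 + 530.10 + 3931.24 + 230.48 + 1212.05 + 490.97 + 498.84 = 7632.16
Landed cost (B) = invoice 119361.12 + 7632.16 + duty 14226.22 = 141219.50
Difference = |130039.35 − 141219.50| = 11180.15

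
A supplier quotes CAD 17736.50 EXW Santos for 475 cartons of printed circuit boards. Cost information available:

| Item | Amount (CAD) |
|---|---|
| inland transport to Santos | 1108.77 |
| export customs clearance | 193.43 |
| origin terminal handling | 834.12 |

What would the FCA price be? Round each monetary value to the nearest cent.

Not relevant to the conversion: origin terminal — on the buyer under both terms; not part of either seller's price.
From EXW to FCA, the seller additionally bears: inland to port, export clearance.
FCA price = 17736.50 + 1108.77 + 193.43 = 19038.70

FCA price: CAD 19038.70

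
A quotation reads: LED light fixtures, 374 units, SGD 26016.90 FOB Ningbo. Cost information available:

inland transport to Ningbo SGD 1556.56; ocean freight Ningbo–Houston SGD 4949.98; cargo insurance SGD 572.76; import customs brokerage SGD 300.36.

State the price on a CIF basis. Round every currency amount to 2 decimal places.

Not relevant to the conversion: inland to port — on the seller under both FOB and CIF; already in the FOB price and stays in the CIF price. brokerage — on the buyer under both terms; not part of either seller's price.
From FOB to CIF, the seller additionally bears: freight, insurance.
CIF price = 26016.90 + 4949.98 + 572.76 = 31539.64

CIF price: SGD 31539.64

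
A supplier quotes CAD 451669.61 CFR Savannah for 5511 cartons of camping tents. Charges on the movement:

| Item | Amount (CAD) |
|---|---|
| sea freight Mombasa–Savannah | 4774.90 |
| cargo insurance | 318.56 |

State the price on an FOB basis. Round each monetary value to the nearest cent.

FOB price: CAD 446894.71

Not relevant to the conversion: insurance — on the buyer under both terms; not part of either seller's price.
From CFR to FOB, the seller no longer bears: freight.
FOB price = 451669.61 − 4774.90 = 446894.71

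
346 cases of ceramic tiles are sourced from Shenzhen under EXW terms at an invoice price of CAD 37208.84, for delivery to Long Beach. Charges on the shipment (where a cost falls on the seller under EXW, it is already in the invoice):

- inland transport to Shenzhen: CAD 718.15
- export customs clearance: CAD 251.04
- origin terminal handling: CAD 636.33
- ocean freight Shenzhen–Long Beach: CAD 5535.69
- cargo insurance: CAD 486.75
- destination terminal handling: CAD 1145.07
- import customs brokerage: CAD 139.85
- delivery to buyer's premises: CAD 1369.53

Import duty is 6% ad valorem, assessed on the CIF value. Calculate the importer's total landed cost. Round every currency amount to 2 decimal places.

EXW: the seller makes goods available at their premises; the buyer bears all onward costs.
CIF value = EXW price + inland to port + export clearance + origin terminal + freight + insurance = 37208.84 + 718.15 + 251.04 + 636.33 + 5535.69 + 486.75 = 44836.80
Import duty = 44836.80 × 6% = 2690.21
Buyer bears: inland to port 718.15 + export clearance 251.04 + origin terminal 636.33 + freight 5535.69 + insurance 486.75 + destination terminal 1145.07 + brokerage 139.85 + delivery 1369.53 + duty 2690.21 = 12972.62
Landed cost = invoice 37208.84 + 12972.62 = 50181.46

Total landed cost: CAD 50181.46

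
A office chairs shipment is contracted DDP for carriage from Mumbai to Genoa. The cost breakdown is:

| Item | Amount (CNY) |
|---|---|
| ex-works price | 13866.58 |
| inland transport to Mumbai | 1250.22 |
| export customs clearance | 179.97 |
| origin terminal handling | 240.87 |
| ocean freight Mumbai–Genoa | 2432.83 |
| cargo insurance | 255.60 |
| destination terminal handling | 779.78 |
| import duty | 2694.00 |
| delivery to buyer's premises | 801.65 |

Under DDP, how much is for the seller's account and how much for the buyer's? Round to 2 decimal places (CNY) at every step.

DDP: the seller bears all costs including import duty.
Seller's account: goods 13866.58 + inland to port 1250.22 + export clearance 179.97 + origin terminal 240.87 + freight 2432.83 + insurance 255.60 + destination terminal 779.78 + duty 2694.00 + delivery 801.65 = 22501.50
Buyer's account: 0.00

Seller: CNY 22501.50; buyer: CNY 0.00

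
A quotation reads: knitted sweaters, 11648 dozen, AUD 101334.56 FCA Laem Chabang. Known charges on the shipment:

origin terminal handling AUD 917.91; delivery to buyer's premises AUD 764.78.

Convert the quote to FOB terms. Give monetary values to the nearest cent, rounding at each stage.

Not relevant to the conversion: delivery — on the buyer under both terms; not part of either seller's price.
From FCA to FOB, the seller additionally bears: origin terminal.
FOB price = 101334.56 + 917.91 = 102252.47

FOB price: AUD 102252.47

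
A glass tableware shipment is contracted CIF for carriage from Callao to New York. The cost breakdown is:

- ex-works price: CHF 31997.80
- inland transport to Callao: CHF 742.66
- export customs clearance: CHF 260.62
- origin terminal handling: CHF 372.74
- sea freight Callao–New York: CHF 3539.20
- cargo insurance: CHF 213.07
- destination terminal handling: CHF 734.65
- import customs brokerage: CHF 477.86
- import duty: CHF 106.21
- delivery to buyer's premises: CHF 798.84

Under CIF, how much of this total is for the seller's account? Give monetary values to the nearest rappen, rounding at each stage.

Seller's account: CHF 37126.09

CIF: the seller pays costs through ocean freight and marine insurance to the destination port.
Seller's account: goods 31997.80 + inland to port 742.66 + export clearance 260.62 + origin terminal 372.74 + freight 3539.20 + insurance 213.07 = 37126.09
Buyer's account: destination terminal 734.65 + brokerage 477.86 + duty 106.21 + delivery 798.84 = 2117.56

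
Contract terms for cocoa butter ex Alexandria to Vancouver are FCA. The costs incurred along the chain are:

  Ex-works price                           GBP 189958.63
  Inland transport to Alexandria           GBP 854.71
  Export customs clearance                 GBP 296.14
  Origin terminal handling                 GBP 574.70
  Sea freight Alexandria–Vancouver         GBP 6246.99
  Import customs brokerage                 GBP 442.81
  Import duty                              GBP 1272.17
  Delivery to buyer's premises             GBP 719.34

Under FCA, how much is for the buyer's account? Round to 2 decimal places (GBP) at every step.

Buyer's account: GBP 9256.01

FCA: the seller delivers export-cleared goods to the carrier; the buyer bears costs from that point.
Seller's account: goods 189958.63 + inland to port 854.71 + export clearance 296.14 = 191109.48
Buyer's account: origin terminal 574.70 + freight 6246.99 + brokerage 442.81 + duty 1272.17 + delivery 719.34 = 9256.01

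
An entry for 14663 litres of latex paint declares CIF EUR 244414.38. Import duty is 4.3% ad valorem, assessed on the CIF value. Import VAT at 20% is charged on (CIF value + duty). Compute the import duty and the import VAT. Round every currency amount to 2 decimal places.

Import duty = 244414.38 × 4.3% = 10509.82
VAT base = CIF + duty = 244414.38 + 10509.82 = 254924.20
Import VAT = 254924.20 × 20% = 50984.84

Import duty: EUR 10509.82; import VAT: EUR 50984.84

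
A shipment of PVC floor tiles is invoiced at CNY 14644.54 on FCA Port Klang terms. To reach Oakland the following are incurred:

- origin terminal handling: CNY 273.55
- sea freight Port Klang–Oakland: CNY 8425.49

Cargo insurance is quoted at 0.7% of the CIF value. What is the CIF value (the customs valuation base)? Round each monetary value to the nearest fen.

Let C be the CIF value. C = FCA price + pre-shipment costs + freight + 0.7% × C
C − 0.7% × C = 14644.54 + 273.55 + 8425.49
0.993 × C = 23343.58
C = 23343.58 / 0.993 = 23508.14
Insurance premium = 0.7% × 23508.14 = 164.56

CIF value: CNY 23508.14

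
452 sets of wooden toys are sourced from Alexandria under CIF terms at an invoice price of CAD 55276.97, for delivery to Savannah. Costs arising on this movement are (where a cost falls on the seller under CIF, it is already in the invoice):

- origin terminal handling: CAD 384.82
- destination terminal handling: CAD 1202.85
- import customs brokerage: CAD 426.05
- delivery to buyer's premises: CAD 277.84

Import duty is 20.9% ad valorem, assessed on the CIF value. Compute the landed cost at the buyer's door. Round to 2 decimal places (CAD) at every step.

CIF: the seller pays costs through ocean freight and marine insurance to the destination port.
Already in the invoice (seller's account under CIF): origin terminal — exclude.
The CIF price already equals the CIF value: 55276.97
Import duty = 55276.97 × 20.9% = 11552.89
Buyer bears: destination terminal 1202.85 + brokerage 426.05 + delivery 277.84 + duty 11552.89 = 13459.63
Landed cost = invoice 55276.97 + 13459.63 = 68736.60

Total landed cost: CAD 68736.60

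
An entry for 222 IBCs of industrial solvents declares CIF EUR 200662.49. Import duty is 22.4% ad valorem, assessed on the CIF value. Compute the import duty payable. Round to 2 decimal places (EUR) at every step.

Import duty = 200662.49 × 22.4% = 44948.40

Import duty: EUR 44948.40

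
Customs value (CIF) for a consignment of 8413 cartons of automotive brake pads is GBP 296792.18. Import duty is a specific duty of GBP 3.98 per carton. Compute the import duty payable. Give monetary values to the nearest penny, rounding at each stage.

Import duty: GBP 33483.74

Import duty = 8413 × 3.98 = 33483.74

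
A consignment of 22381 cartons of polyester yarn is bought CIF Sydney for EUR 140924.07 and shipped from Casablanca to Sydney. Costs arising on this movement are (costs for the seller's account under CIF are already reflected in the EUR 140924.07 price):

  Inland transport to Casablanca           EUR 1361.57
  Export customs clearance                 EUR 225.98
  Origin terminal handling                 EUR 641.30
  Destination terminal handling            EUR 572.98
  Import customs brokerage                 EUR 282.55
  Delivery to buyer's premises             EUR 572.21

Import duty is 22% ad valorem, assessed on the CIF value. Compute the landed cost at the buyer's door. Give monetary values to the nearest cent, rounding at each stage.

CIF: the seller pays costs through ocean freight and marine insurance to the destination port.
Already in the invoice (seller's account under CIF): inland to port, export clearance, origin terminal — exclude.
The CIF price already equals the CIF value: 140924.07
Import duty = 140924.07 × 22% = 31003.30
Buyer bears: destination terminal 572.98 + brokerage 282.55 + delivery 572.21 + duty 31003.30 = 32431.04
Landed cost = invoice 140924.07 + 32431.04 = 173355.11

Total landed cost: EUR 173355.11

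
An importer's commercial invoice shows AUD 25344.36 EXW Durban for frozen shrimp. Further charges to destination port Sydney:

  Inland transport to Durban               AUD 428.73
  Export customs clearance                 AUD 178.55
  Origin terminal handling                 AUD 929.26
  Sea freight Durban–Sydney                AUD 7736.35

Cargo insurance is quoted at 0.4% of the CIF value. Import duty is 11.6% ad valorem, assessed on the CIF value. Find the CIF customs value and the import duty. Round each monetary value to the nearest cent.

Let C be the CIF value. C = EXW price + pre-shipment costs + freight + 0.4% × C
C − 0.4% × C = 25344.36 + 428.73 + 178.55 + 929.26 + 7736.35
0.996 × C = 34617.25
C = 34617.25 / 0.996 = 34756.28
Insurance premium = 0.4% × 34756.28 = 139.03
Import duty = 34756.28 × 11.6% = 4031.73

CIF value: AUD 34756.28; import duty: AUD 4031.73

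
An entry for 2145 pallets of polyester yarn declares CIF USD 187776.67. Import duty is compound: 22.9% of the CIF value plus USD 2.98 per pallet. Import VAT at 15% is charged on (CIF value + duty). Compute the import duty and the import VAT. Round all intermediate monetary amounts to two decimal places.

Ad valorem component: 187776.67 × 22.9% = 43000.86
Specific component: 2145 × 2.98 = 6392.10
Import duty = 43000.86 + 6392.10 = 49392.96
VAT base = CIF + duty = 187776.67 + 49392.96 = 237169.63
Import VAT = 237169.63 × 15% = 35575.44

Import duty: USD 49392.96; import VAT: USD 35575.44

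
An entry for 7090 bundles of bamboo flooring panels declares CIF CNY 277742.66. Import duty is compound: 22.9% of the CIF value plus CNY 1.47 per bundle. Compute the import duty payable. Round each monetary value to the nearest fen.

Import duty: CNY 74025.37

Ad valorem component: 277742.66 × 22.9% = 63603.07
Specific component: 7090 × 1.47 = 10422.30
Import duty = 63603.07 + 10422.30 = 74025.37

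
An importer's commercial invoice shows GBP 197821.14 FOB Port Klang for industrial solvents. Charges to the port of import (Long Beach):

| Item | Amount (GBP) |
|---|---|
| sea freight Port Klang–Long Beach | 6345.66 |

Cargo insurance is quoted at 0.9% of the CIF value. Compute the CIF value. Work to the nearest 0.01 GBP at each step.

Let C be the CIF value. C = FOB price + freight + 0.9% × C
C − 0.9% × C = 197821.14 + 6345.66
0.991 × C = 204166.80
C = 204166.80 / 0.991 = 206020.99
Insurance premium = 0.9% × 206020.99 = 1854.19

CIF value: GBP 206020.99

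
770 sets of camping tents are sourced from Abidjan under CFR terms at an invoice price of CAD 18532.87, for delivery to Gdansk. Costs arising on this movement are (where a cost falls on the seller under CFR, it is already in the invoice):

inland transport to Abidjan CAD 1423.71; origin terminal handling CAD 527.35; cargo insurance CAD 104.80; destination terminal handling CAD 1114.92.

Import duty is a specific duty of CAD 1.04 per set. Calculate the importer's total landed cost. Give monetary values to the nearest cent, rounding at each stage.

CFR: the seller pays costs through ocean freight to the destination port, but not insurance.
Already in the invoice (seller's account under CFR): inland to port, origin terminal — exclude.
CIF value = CFR price + insurance = 18532.87 + 104.80 = 18637.67
Import duty = 770 × 1.04 = 800.80
Buyer bears: insurance 104.80 + destination terminal 1114.92 + duty 800.80 = 2020.52
Landed cost = invoice 18532.87 + 2020.52 = 20553.39

Total landed cost: CAD 20553.39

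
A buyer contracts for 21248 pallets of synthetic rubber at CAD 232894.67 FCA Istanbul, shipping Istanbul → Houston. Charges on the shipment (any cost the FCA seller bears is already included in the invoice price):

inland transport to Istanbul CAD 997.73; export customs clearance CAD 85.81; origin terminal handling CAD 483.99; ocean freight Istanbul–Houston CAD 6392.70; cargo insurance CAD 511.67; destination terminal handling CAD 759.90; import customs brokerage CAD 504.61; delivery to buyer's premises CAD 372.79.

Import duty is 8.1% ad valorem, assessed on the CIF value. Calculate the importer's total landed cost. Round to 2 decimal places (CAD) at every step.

Total landed cost: CAD 261383.26

FCA: the seller delivers export-cleared goods to the carrier; the buyer bears costs from that point.
Already in the invoice (seller's account under FCA): inland to port, export clearance — exclude.
CIF value = FCA price + origin terminal + freight + insurance = 232894.67 + 483.99 + 6392.70 + 511.67 = 240283.03
Import duty = 240283.03 × 8.1% = 19462.93
Buyer bears: origin terminal 483.99 + freight 6392.70 + insurance 511.67 + destination terminal 759.90 + brokerage 504.61 + delivery 372.79 + duty 19462.93 = 28488.59
Landed cost = invoice 232894.67 + 28488.59 = 261383.26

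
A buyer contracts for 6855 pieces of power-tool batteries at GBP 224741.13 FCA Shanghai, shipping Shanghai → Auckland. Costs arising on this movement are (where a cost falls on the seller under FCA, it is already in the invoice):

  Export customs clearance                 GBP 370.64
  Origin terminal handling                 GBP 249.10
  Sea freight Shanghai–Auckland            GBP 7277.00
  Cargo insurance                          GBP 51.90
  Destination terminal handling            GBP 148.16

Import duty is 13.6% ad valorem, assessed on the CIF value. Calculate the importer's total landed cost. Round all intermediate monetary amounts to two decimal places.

Total landed cost: GBP 264062.69

FCA: the seller delivers export-cleared goods to the carrier; the buyer bears costs from that point.
Already in the invoice (seller's account under FCA): export clearance — exclude.
CIF value = FCA price + origin terminal + freight + insurance = 224741.13 + 249.10 + 7277.00 + 51.90 = 232319.13
Import duty = 232319.13 × 13.6% = 31595.40
Buyer bears: origin terminal 249.10 + freight 7277.00 + insurance 51.90 + destination terminal 148.16 + duty 31595.40 = 39321.56
Landed cost = invoice 224741.13 + 39321.56 = 264062.69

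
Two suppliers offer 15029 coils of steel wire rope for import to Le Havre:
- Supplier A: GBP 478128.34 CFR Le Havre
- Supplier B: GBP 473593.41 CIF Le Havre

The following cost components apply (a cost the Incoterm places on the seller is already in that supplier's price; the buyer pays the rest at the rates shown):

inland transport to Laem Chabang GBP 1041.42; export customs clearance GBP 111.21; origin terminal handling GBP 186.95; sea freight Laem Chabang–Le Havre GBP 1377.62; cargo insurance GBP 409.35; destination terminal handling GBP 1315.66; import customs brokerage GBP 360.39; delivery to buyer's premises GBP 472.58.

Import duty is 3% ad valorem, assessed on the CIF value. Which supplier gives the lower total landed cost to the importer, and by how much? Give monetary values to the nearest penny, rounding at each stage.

Supplier B is cheaper by GBP 5092.61

Supplier A (CFR):
CIF value = CFR price + insurance = 478128.34 + 409.35 = 478537.69
Import duty = 478537.69 × 3% = 14356.13
Buyer bears (A): 409.35 + 1315.66 + 360.39 + 472.58 = 2557.98
Landed cost (A) = invoice 478128.34 + 2557.98 + duty 14356.13 = 495042.45
Supplier B (CIF):
The CIF price already equals the CIF value: 473593.41
Import duty = 473593.41 × 3% = 14207.80
Buyer bears (B): 1315.66 + 360.39 + 472.58 = 2148.63
Landed cost (B) = invoice 473593.41 + 2148.63 + duty 14207.80 = 489949.84
Difference = |495042.45 − 489949.84| = 5092.61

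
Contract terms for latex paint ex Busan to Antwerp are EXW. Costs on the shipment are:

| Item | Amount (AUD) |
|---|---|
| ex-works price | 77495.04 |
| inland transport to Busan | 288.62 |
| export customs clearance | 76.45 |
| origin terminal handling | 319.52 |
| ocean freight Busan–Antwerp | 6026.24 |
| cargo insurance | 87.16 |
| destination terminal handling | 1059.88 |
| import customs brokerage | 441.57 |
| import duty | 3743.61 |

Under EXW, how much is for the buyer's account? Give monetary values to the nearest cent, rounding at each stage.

Buyer's account: AUD 12043.05

EXW: the seller makes goods available at their premises; the buyer bears all onward costs.
Seller's account: goods 77495.04 = 77495.04
Buyer's account: inland to port 288.62 + export clearance 76.45 + origin terminal 319.52 + freight 6026.24 + insurance 87.16 + destination terminal 1059.88 + brokerage 441.57 + duty 3743.61 = 12043.05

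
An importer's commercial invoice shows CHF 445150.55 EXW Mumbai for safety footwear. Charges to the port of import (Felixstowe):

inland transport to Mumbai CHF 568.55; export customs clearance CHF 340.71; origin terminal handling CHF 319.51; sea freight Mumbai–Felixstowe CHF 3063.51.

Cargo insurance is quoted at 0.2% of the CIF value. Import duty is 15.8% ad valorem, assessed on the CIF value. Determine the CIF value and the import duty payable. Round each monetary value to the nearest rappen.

CIF value: CHF 450343.52; import duty: CHF 71154.28

Let C be the CIF value. C = EXW price + pre-shipment costs + freight + 0.2% × C
C − 0.2% × C = 445150.55 + 568.55 + 340.71 + 319.51 + 3063.51
0.998 × C = 449442.83
C = 449442.83 / 0.998 = 450343.52
Insurance premium = 0.2% × 450343.52 = 900.69
Import duty = 450343.52 × 15.8% = 71154.28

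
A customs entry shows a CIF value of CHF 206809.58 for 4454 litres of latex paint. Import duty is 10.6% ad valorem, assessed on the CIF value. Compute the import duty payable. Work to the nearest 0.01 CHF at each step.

Import duty: CHF 21921.82

Import duty = 206809.58 × 10.6% = 21921.82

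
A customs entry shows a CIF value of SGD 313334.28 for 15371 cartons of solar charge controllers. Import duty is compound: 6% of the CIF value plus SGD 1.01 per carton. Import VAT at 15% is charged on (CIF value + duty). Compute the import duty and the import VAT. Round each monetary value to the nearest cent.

Import duty: SGD 34324.77; import VAT: SGD 52148.86

Ad valorem component: 313334.28 × 6% = 18800.06
Specific component: 15371 × 1.01 = 15524.71
Import duty = 18800.06 + 15524.71 = 34324.77
VAT base = CIF + duty = 313334.28 + 34324.77 = 347659.05
Import VAT = 347659.05 × 15% = 52148.86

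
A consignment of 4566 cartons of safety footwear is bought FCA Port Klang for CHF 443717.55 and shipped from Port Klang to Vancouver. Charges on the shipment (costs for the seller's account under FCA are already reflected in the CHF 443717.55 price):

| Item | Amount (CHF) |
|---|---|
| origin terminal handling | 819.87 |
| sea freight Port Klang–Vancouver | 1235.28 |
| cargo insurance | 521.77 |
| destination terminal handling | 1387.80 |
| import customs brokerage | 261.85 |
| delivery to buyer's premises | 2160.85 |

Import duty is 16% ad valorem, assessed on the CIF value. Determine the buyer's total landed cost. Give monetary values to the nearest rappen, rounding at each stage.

FCA: the seller delivers export-cleared goods to the carrier; the buyer bears costs from that point.
CIF value = FCA price + origin terminal + freight + insurance = 443717.55 + 819.87 + 1235.28 + 521.77 = 446294.47
Import duty = 446294.47 × 16% = 71407.12
Buyer bears: origin terminal 819.87 + freight 1235.28 + insurance 521.77 + destination terminal 1387.80 + brokerage 261.85 + delivery 2160.85 + duty 71407.12 = 77794.54
Landed cost = invoice 443717.55 + 77794.54 = 521512.09

Total landed cost: CHF 521512.09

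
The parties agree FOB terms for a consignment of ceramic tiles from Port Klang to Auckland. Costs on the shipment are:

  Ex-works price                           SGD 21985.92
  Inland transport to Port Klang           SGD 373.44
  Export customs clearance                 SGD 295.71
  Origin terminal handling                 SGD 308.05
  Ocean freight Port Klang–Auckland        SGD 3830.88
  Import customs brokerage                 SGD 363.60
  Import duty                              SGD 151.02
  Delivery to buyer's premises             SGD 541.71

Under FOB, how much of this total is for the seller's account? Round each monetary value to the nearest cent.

FOB: the seller bears costs until goods are on board at the origin port; the buyer bears freight, insurance and all costs thereafter.
Seller's account: goods 21985.92 + inland to port 373.44 + export clearance 295.71 + origin terminal 308.05 = 22963.12
Buyer's account: freight 3830.88 + brokerage 363.60 + duty 151.02 + delivery 541.71 = 4887.21

Seller's account: SGD 22963.12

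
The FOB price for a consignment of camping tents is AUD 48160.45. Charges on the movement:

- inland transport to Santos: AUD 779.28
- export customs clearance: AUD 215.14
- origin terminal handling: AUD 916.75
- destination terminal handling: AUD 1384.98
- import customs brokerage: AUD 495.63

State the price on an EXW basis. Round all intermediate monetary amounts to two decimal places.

EXW price: AUD 46249.28

Not relevant to the conversion: destination terminal, brokerage — on the buyer under both terms; not part of either seller's price.
From FOB to EXW, the seller no longer bears: inland to port, export clearance, origin terminal.
EXW price = 48160.45 − 779.28 − 215.14 − 916.75 = 46249.28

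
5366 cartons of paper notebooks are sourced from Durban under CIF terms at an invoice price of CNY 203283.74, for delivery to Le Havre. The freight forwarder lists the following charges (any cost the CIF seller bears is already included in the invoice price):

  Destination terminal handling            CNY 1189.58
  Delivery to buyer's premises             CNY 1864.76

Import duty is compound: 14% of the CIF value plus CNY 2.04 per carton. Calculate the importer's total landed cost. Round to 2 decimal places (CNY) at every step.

CIF: the seller pays costs through ocean freight and marine insurance to the destination port.
The CIF price already equals the CIF value: 203283.74
Ad valorem component: 203283.74 × 14% = 28459.72
Specific component: 5366 × 2.04 = 10946.64
Import duty = 28459.72 + 10946.64 = 39406.36
Buyer bears: destination terminal 1189.58 + delivery 1864.76 + duty 39406.36 = 42460.70
Landed cost = invoice 203283.74 + 42460.70 = 245744.44

Total landed cost: CNY 245744.44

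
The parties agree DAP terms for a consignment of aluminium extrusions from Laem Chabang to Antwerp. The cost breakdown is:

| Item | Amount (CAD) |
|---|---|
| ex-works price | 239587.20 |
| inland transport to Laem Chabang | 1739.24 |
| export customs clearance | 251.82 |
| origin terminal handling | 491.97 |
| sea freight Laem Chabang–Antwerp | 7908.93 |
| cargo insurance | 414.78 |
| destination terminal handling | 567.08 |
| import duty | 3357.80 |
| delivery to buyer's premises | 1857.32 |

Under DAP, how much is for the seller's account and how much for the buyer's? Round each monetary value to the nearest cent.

DAP: the seller bears all costs to the named destination except import duty and clearance.
Seller's account: goods 239587.20 + inland to port 1739.24 + export clearance 251.82 + origin terminal 491.97 + freight 7908.93 + insurance 414.78 + destination terminal 567.08 + delivery 1857.32 = 252818.34
Buyer's account: duty 3357.80 = 3357.80

Seller: CAD 252818.34; buyer: CAD 3357.80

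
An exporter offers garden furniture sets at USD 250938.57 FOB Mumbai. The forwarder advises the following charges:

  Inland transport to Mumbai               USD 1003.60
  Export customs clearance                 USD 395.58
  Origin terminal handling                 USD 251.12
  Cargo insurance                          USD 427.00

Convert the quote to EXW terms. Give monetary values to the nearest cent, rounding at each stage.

Not relevant to the conversion: insurance — on the buyer under both terms; not part of either seller's price.
From FOB to EXW, the seller no longer bears: inland to port, export clearance, origin terminal.
EXW price = 250938.57 − 1003.60 − 395.58 − 251.12 = 249288.27

EXW price: USD 249288.27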